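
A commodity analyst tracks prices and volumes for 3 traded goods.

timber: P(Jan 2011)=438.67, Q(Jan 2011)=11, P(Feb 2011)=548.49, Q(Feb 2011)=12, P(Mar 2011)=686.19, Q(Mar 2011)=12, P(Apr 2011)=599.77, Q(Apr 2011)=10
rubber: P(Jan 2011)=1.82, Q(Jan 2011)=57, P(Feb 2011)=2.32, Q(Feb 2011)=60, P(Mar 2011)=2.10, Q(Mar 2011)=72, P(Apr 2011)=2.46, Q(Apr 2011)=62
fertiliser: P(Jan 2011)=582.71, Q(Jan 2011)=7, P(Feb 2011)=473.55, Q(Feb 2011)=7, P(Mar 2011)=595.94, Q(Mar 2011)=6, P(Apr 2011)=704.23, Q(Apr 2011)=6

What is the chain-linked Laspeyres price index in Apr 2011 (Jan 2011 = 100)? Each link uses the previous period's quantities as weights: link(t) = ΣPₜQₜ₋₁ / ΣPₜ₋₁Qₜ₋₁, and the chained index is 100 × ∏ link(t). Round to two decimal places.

127.45

Link Jan 2011→Feb 2011:
ΣP(Feb 2011)Q(Jan 2011) = 548.49×11 + 2.32×57 + 473.55×7 = 6033.39 + 132.24 + 3314.85 = 9480.48
ΣP(Jan 2011)Q(Jan 2011) = 438.67×11 + 1.82×57 + 582.71×7 = 4825.37 + 103.74 + 4078.97 = 9008.08
link = 9480.48/9008.08 = 1.052442
Link Feb 2011→Mar 2011:
ΣP(Mar 2011)Q(Feb 2011) = 686.19×12 + 2.10×60 + 595.94×7 = 8234.28 + 126 + 4171.58 = 12531.86
ΣP(Feb 2011)Q(Feb 2011) = 548.49×12 + 2.32×60 + 473.55×7 = 6581.88 + 139.2 + 3314.85 = 10035.93
link = 12531.86/10035.93 = 1.248699
Link Mar 2011→Apr 2011:
ΣP(Apr 2011)Q(Mar 2011) = 599.77×12 + 2.46×72 + 704.23×6 = 7197.24 + 177.12 + 4225.38 = 11599.74
ΣP(Mar 2011)Q(Mar 2011) = 686.19×12 + 2.10×72 + 595.94×6 = 8234.28 + 151.2 + 3575.64 = 11961.12
link = 11599.74/11961.12 = 0.969787
Chained index = 100 × 1.052442 × 1.248699 × 0.969787 = 127.4478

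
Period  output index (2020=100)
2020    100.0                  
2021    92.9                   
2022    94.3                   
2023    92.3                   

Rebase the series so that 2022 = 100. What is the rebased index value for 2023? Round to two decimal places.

Rebased(2023) = 92.3 / 94.3 × 100 = 97.8791

97.88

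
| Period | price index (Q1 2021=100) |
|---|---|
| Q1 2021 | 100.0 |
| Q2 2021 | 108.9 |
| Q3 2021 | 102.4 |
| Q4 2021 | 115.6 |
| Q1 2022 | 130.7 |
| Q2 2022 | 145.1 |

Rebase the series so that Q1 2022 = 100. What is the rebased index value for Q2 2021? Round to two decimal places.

83.32

Rebased(Q2 2021) = 108.9 / 130.7 × 100 = 83.3206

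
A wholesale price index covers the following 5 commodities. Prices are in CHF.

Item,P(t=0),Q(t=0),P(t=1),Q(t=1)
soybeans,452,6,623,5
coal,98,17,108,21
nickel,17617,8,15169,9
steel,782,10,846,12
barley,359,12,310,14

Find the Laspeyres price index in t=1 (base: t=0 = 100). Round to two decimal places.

88.35

Laspeyres price index uses base-period quantities as weights.
ΣP(t=1)·Q(t=0) = 623×6 + 108×17 + 15169×8 + 846×10 + 310×12 = 3738 + 1836 + 121352 + 8460 + 3720 = 139106
ΣP(t=0)·Q(t=0) = 452×6 + 98×17 + 17617×8 + 782×10 + 359×12 = 2712 + 1666 + 140936 + 7820 + 4308 = 157442
Index = 139106 / 157442 × 100 = 88.3538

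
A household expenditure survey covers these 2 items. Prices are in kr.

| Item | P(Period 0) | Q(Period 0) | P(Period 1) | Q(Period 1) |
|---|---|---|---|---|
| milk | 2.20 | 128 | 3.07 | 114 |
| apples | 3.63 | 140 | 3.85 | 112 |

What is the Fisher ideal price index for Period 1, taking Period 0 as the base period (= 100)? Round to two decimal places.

Laspeyres component (base-period weights):
ΣP(Period 1)Q(Period 0) = 3.07×128 + 3.85×140 = 392.96 + 539 = 931.96
ΣP(Period 0)Q(Period 0) = 2.20×128 + 3.63×140 = 281.6 + 508.2 = 789.8
L = 931.96 / 789.8 × 100 = 117.9995
Paasche component (current-period weights):
ΣP(Period 1)Q(Period 1) = 3.07×114 + 3.85×112 = 349.98 + 431.2 = 781.18
ΣP(Period 0)Q(Period 1) = 2.20×114 + 3.63×112 = 250.8 + 406.56 = 657.36
P = 781.18 / 657.36 × 100 = 118.8359
Fisher = √(L × P) = √(117.9995 × 118.8359) = 118.4170

118.42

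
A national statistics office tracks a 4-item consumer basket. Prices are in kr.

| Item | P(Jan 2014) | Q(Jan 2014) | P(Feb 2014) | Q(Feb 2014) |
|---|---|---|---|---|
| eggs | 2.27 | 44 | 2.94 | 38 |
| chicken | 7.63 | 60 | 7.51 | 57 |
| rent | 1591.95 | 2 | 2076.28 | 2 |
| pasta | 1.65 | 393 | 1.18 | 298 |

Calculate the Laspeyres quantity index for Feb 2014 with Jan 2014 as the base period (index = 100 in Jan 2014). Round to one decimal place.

Laspeyres quantity index uses base-period prices as weights.
ΣP(Jan 2014)·Q(Feb 2014) = 2.27×38 + 7.63×57 + 1591.95×2 + 1.65×298 = 86.26 + 434.91 + 3183.9 + 491.7 = 4196.77
ΣP(Jan 2014)·Q(Jan 2014) = 2.27×44 + 7.63×60 + 1591.95×2 + 1.65×393 = 99.88 + 457.8 + 3183.9 + 648.45 = 4390.03
Index = 4196.77 / 4390.03 × 100 = 95.5978

95.6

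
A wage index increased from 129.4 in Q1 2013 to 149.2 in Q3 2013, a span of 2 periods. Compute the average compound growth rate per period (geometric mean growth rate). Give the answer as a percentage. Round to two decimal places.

Growth factor = (149.2/129.4)^(1/2) = (1.153014)^(1/2) = 1.073785
Growth rate = 1.073785 − 1 = 0.073785 = 7.3785%

7.38%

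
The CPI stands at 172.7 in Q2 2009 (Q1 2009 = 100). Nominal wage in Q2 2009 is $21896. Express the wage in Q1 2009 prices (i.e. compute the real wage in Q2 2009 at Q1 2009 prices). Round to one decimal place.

Real = Nominal ÷ (Index/100) = 21896 ÷ (172.7/100)
     = 21896 ÷ 1.727 = 12678.6335

12678.6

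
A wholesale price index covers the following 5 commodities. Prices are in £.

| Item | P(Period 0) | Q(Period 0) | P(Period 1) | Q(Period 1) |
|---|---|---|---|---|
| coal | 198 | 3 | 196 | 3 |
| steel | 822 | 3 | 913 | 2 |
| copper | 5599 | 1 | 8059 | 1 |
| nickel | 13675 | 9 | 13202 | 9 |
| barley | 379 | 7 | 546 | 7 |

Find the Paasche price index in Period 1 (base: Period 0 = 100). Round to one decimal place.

Paasche price index uses current-period quantities as weights.
ΣP(Period 1)·Q(Period 1) = 196×3 + 913×2 + 8059×1 + 13202×9 + 546×7 = 588 + 1826 + 8059 + 118818 + 3822 = 133113
ΣP(Period 0)·Q(Period 1) = 198×3 + 822×2 + 5599×1 + 13675×9 + 379×7 = 594 + 1644 + 5599 + 123075 + 2653 = 133565
Index = 133113 / 133565 × 100 = 99.6616

99.7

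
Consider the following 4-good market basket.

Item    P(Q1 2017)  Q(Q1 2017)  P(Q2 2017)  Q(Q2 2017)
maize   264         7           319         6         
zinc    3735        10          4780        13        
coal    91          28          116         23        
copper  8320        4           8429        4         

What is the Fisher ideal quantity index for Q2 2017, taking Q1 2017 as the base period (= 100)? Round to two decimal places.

114.71

Laspeyres component (base-period weights):
ΣP(Q1 2017)Q(Q2 2017) = 264×6 + 3735×13 + 91×23 + 8320×4 = 1584 + 48555 + 2093 + 33280 = 85512
ΣP(Q1 2017)Q(Q1 2017) = 264×7 + 3735×10 + 91×28 + 8320×4 = 1848 + 37350 + 2548 + 33280 = 75026
L = 85512 / 75026 × 100 = 113.9765
Paasche component (current-period weights):
ΣP(Q2 2017)Q(Q2 2017) = 319×6 + 4780×13 + 116×23 + 8429×4 = 1914 + 62140 + 2668 + 33716 = 100438
ΣP(Q2 2017)Q(Q1 2017) = 319×7 + 4780×10 + 116×28 + 8429×4 = 2233 + 47800 + 3248 + 33716 = 86997
P = 100438 / 86997 × 100 = 115.4500
Fisher = √(L × P) = √(113.9765 × 115.4500) = 114.7109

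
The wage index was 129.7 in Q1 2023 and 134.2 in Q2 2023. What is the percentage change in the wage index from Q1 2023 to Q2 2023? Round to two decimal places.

Change = (134.2 − 129.7) / 129.7 × 100
       = 4.5 / 129.7 × 100 = 3.4695%

3.47%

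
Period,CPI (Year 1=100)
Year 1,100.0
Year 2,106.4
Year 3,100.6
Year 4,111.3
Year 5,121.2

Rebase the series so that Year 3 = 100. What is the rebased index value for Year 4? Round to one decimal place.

Rebased(Year 4) = 111.3 / 100.6 × 100 = 110.6362

110.6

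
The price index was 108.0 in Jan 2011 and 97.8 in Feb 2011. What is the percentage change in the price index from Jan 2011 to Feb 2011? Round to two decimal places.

Change = (97.8 − 108.0) / 108.0 × 100
       = -10.2 / 108.0 × 100 = -9.4444%

-9.44%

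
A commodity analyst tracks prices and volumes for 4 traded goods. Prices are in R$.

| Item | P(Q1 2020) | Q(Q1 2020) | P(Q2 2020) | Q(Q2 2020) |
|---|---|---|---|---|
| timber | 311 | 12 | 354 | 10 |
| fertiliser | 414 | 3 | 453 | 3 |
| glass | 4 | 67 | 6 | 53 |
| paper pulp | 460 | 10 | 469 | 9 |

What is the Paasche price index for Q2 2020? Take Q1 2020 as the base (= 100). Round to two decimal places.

Paasche price index uses current-period quantities as weights.
ΣP(Q2 2020)·Q(Q2 2020) = 354×10 + 453×3 + 6×53 + 469×9 = 3540 + 1359 + 318 + 4221 = 9438
ΣP(Q1 2020)·Q(Q2 2020) = 311×10 + 414×3 + 4×53 + 460×9 = 3110 + 1242 + 212 + 4140 = 8704
Index = 9438 / 8704 × 100 = 108.4329

108.43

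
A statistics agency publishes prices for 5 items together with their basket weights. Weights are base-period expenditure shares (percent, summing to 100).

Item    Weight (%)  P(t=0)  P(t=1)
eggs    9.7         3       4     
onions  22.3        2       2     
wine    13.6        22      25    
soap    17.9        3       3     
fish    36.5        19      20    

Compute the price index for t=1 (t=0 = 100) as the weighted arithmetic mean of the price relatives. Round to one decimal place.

107.0

eggs: 9.7 × (4/3) = 9.7 × 1.333333 = 12.9333
onions: 22.3 × (2/2) = 22.3 × 1.000000 = 22.3000
wine: 13.6 × (25/22) = 13.6 × 1.136364 = 15.4545
soap: 17.9 × (3/3) = 17.9 × 1.000000 = 17.9000
fish: 36.5 × (20/19) = 36.5 × 1.052632 = 38.4211
Index = Σ wᵢ·(p₁ᵢ/p₀ᵢ) = 12.9333 + 22.3000 + 15.4545 + 17.9000 + 38.4211 = 107.0089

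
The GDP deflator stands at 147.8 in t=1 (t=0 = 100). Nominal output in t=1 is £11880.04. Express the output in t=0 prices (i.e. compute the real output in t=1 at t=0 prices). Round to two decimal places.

8037.92

Real = Nominal ÷ (Index/100) = 11880.04 ÷ (147.8/100)
     = 11880.04 ÷ 1.478 = 8037.9161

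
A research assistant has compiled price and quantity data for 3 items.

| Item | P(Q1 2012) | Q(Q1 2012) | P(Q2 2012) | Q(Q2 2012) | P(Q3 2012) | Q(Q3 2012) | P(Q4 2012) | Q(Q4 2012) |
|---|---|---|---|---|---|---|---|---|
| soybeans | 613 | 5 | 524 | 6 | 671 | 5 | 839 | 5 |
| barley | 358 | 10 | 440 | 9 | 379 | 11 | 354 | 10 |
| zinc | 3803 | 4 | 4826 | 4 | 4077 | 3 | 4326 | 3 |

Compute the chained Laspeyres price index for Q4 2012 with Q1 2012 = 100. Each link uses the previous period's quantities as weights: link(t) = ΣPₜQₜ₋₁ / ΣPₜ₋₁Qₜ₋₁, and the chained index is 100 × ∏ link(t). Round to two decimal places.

115.48

Link Q1 2012→Q2 2012:
ΣP(Q2 2012)Q(Q1 2012) = 524×5 + 440×10 + 4826×4 = 2620 + 4400 + 19304 = 26324
ΣP(Q1 2012)Q(Q1 2012) = 613×5 + 358×10 + 3803×4 = 3065 + 3580 + 15212 = 21857
link = 26324/21857 = 1.204374
Link Q2 2012→Q3 2012:
ΣP(Q3 2012)Q(Q2 2012) = 671×6 + 379×9 + 4077×4 = 4026 + 3411 + 16308 = 23745
ΣP(Q2 2012)Q(Q2 2012) = 524×6 + 440×9 + 4826×4 = 3144 + 3960 + 19304 = 26408
link = 23745/26408 = 0.899159
Link Q3 2012→Q4 2012:
ΣP(Q4 2012)Q(Q3 2012) = 839×5 + 354×11 + 4326×3 = 4195 + 3894 + 12978 = 21067
ΣP(Q3 2012)Q(Q3 2012) = 671×5 + 379×11 + 4077×3 = 3355 + 4169 + 12231 = 19755
link = 21067/19755 = 1.066414
Chained index = 100 × 1.204374 × 0.899159 × 1.066414 = 115.4845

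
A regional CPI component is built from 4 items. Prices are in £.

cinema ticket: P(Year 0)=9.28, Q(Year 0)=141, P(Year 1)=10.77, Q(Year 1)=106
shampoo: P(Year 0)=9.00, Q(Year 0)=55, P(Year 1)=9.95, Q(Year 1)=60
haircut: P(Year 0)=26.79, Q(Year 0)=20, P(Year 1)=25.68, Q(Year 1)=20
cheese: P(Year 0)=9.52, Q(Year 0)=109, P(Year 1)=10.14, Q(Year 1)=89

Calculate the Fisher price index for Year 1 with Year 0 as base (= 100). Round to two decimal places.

108.82

Laspeyres component (base-period weights):
ΣP(Year 1)Q(Year 0) = 10.77×141 + 9.95×55 + 25.68×20 + 10.14×109 = 1518.57 + 547.25 + 513.6 + 1105.26 = 3684.68
ΣP(Year 0)Q(Year 0) = 9.28×141 + 9.00×55 + 26.79×20 + 9.52×109 = 1308.48 + 495 + 535.8 + 1037.68 = 3376.96
L = 3684.68 / 3376.96 × 100 = 109.1123
Paasche component (current-period weights):
ΣP(Year 1)Q(Year 1) = 10.77×106 + 9.95×60 + 25.68×20 + 10.14×89 = 1141.62 + 597 + 513.6 + 902.46 = 3154.68
ΣP(Year 0)Q(Year 1) = 9.28×106 + 9.00×60 + 26.79×20 + 9.52×89 = 983.68 + 540 + 535.8 + 847.28 = 2906.76
P = 3154.68 / 2906.76 × 100 = 108.5291
Fisher = √(L × P) = √(109.1123 × 108.5291) = 108.8203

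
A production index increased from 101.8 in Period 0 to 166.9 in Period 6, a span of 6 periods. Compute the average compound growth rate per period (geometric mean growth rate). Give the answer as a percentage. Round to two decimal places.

8.59%

Growth factor = (166.9/101.8)^(1/6) = (1.639489)^(1/6) = 1.085887
Growth rate = 1.085887 − 1 = 0.085887 = 8.5887%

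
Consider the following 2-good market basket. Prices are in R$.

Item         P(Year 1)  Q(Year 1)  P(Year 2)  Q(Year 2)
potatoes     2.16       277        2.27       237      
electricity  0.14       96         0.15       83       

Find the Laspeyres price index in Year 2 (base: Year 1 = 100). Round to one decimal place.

Laspeyres price index uses base-period quantities as weights.
ΣP(Year 2)·Q(Year 1) = 2.27×277 + 0.15×96 = 628.79 + 14.4 = 643.19
ΣP(Year 1)·Q(Year 1) = 2.16×277 + 0.14×96 = 598.32 + 13.44 = 611.76
Index = 643.19 / 611.76 × 100 = 105.1376

105.1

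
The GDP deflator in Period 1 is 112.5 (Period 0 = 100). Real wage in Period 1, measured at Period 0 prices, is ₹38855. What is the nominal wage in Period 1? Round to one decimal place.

Nominal = Real × (Index/100) = 38855 × (112.5/100)
        = 38855 × 1.125 = 43711.8750

43711.9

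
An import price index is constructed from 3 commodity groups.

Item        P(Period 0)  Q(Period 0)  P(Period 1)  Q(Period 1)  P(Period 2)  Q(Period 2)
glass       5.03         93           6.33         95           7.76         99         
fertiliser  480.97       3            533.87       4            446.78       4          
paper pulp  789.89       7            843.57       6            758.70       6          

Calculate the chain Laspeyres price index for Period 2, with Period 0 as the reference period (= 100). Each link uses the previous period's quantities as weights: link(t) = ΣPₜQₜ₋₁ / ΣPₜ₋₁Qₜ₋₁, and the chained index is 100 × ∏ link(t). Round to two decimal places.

Link Period 0→Period 1:
ΣP(Period 1)Q(Period 0) = 6.33×93 + 533.87×3 + 843.57×7 = 588.69 + 1601.61 + 5904.99 = 8095.29
ΣP(Period 0)Q(Period 0) = 5.03×93 + 480.97×3 + 789.89×7 = 467.79 + 1442.91 + 5529.23 = 7439.93
link = 8095.29/7439.93 = 1.088087
Link Period 1→Period 2:
ΣP(Period 2)Q(Period 1) = 7.76×95 + 446.78×4 + 758.70×6 = 737.2 + 1787.12 + 4552.2 = 7076.52
ΣP(Period 1)Q(Period 1) = 6.33×95 + 533.87×4 + 843.57×6 = 601.35 + 2135.48 + 5061.42 = 7798.25
link = 7076.52/7798.25 = 0.907450
Chained index = 100 × 1.088087 × 0.907450 = 98.7384

98.74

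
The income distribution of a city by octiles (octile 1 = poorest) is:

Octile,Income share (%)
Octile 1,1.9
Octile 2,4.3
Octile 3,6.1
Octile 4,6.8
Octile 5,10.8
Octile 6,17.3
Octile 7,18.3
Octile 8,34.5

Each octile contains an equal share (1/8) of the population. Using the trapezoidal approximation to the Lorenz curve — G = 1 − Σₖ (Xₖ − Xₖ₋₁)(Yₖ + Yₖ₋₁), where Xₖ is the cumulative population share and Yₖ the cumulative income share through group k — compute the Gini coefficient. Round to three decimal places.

0.420

Cumulative income shares Yₖ: 0.0190, 0.0620, 0.1230, 0.1910, 0.2990, 0.4720, 0.6550, 1.0000
Σ (Xₖ−Xₖ₋₁)(Yₖ+Yₖ₋₁) = (1/8)(0.0190+0.0000) + (1/8)(0.0620+0.0190) + (1/8)(0.1230+0.0620) + (1/8)(0.1910+0.1230) + (1/8)(0.2990+0.1910) + (1/8)(0.4720+0.2990) + (1/8)(0.6550+0.4720) + (1/8)(1.0000+0.6550)
  = 0.0024 + 0.0101 + 0.0231 + 0.0393 + 0.0613 + 0.0964 + 0.1409 + 0.2069 = 0.5803
G = 1 − 0.5803 = 0.4197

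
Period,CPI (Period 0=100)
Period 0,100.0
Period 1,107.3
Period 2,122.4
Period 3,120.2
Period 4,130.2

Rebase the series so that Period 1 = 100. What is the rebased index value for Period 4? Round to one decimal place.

Rebased(Period 4) = 130.2 / 107.3 × 100 = 121.3420

121.3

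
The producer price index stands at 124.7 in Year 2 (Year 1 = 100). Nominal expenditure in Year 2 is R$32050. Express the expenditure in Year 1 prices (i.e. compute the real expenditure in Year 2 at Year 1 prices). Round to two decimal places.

Real = Nominal ÷ (Index/100) = 32050 ÷ (124.7/100)
     = 32050 ÷ 1.247 = 25701.6840

25701.68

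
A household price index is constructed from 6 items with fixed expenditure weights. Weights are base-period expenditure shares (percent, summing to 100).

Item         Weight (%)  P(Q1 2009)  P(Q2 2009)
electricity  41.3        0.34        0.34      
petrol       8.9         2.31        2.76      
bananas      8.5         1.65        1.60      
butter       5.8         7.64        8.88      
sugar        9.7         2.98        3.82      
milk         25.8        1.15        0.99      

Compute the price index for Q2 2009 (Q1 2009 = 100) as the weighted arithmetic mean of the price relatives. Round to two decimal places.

101.56

electricity: 41.3 × (0.34/0.34) = 41.3 × 1.000000 = 41.3000
petrol: 8.9 × (2.76/2.31) = 8.9 × 1.194805 = 10.6338
bananas: 8.5 × (1.60/1.65) = 8.5 × 0.969697 = 8.2424
butter: 5.8 × (8.88/7.64) = 5.8 × 1.162304 = 6.7414
sugar: 9.7 × (3.82/2.98) = 9.7 × 1.281879 = 12.4342
milk: 25.8 × (0.99/1.15) = 25.8 × 0.860870 = 22.2104
Index = Σ wᵢ·(p₁ᵢ/p₀ᵢ) = 41.3000 + 10.6338 + 8.2424 + 6.7414 + 12.4342 + 22.2104 = 101.5622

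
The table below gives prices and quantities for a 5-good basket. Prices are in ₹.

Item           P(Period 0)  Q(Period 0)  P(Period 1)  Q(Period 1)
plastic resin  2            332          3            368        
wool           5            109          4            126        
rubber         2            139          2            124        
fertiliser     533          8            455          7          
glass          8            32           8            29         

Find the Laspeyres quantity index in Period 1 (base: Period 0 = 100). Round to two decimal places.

Laspeyres quantity index uses base-period prices as weights.
ΣP(Period 0)·Q(Period 1) = 2×368 + 5×126 + 2×124 + 533×7 + 8×29 = 736 + 630 + 248 + 3731 + 232 = 5577
ΣP(Period 0)·Q(Period 0) = 2×332 + 5×109 + 2×139 + 533×8 + 8×32 = 664 + 545 + 278 + 4264 + 256 = 6007
Index = 5577 / 6007 × 100 = 92.8417

92.84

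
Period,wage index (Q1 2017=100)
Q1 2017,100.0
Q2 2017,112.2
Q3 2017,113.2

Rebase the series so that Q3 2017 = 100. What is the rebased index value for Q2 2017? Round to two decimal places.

99.12

Rebased(Q2 2017) = 112.2 / 113.2 × 100 = 99.1166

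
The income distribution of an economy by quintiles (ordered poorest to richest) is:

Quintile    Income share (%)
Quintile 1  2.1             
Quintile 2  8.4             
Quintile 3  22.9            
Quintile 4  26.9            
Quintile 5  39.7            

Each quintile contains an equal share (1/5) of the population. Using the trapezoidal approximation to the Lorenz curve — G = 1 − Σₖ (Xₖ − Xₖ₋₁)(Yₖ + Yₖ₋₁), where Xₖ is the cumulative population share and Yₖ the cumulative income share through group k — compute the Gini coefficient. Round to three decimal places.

Cumulative income shares Yₖ: 0.0210, 0.1050, 0.3340, 0.6030, 1.0000
Σ (Xₖ−Xₖ₋₁)(Yₖ+Yₖ₋₁) = (1/5)(0.0210+0.0000) + (1/5)(0.1050+0.0210) + (1/5)(0.3340+0.1050) + (1/5)(0.6030+0.3340) + (1/5)(1.0000+0.6030)
  = 0.0042 + 0.0252 + 0.0878 + 0.1874 + 0.3206 = 0.6252
G = 1 − 0.6252 = 0.3748

0.375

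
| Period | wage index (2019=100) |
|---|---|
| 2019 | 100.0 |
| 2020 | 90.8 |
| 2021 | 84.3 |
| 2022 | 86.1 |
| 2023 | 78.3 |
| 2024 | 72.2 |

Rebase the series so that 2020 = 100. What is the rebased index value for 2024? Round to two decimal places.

79.52

Rebased(2024) = 72.2 / 90.8 × 100 = 79.5154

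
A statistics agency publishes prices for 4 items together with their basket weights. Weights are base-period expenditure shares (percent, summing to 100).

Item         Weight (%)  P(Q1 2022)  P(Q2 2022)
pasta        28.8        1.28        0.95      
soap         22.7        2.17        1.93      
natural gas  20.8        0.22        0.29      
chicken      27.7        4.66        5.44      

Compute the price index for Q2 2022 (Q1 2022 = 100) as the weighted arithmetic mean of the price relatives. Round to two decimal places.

101.32

pasta: 28.8 × (0.95/1.28) = 28.8 × 0.742188 = 21.3750
soap: 22.7 × (1.93/2.17) = 22.7 × 0.889401 = 20.1894
natural gas: 20.8 × (0.29/0.22) = 20.8 × 1.318182 = 27.4182
chicken: 27.7 × (5.44/4.66) = 27.7 × 1.167382 = 32.3365
Index = Σ wᵢ·(p₁ᵢ/p₀ᵢ) = 21.3750 + 20.1894 + 27.4182 + 32.3365 = 101.3191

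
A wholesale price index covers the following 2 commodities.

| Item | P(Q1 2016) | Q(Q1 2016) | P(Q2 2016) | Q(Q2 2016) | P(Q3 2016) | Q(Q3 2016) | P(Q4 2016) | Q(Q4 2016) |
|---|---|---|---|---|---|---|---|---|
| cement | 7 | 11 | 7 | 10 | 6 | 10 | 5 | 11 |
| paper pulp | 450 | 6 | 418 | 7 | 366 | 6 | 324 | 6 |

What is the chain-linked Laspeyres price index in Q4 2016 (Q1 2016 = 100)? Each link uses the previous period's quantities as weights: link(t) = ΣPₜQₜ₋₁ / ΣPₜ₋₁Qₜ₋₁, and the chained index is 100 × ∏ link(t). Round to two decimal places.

72.00

Link Q1 2016→Q2 2016:
ΣP(Q2 2016)Q(Q1 2016) = 7×11 + 418×6 = 77 + 2508 = 2585
ΣP(Q1 2016)Q(Q1 2016) = 7×11 + 450×6 = 77 + 2700 = 2777
link = 2585/2777 = 0.930861
Link Q2 2016→Q3 2016:
ΣP(Q3 2016)Q(Q2 2016) = 6×10 + 366×7 = 60 + 2562 = 2622
ΣP(Q2 2016)Q(Q2 2016) = 7×10 + 418×7 = 70 + 2926 = 2996
link = 2622/2996 = 0.875167
Link Q3 2016→Q4 2016:
ΣP(Q4 2016)Q(Q3 2016) = 5×10 + 324×6 = 50 + 1944 = 1994
ΣP(Q3 2016)Q(Q3 2016) = 6×10 + 366×6 = 60 + 2196 = 2256
link = 1994/2256 = 0.883865
Chained index = 100 × 0.930861 × 0.875167 × 0.883865 = 72.0048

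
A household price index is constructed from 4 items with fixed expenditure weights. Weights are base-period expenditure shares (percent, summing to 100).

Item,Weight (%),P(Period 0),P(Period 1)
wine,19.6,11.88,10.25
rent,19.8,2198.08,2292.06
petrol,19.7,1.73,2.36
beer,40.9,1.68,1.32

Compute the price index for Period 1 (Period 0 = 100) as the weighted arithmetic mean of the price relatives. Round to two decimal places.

wine: 19.6 × (10.25/11.88) = 19.6 × 0.862795 = 16.9108
rent: 19.8 × (2292.06/2198.08) = 19.8 × 1.042755 = 20.6466
petrol: 19.7 × (2.36/1.73) = 19.7 × 1.364162 = 26.8740
beer: 40.9 × (1.32/1.68) = 40.9 × 0.785714 = 32.1357
Index = Σ wᵢ·(p₁ᵢ/p₀ᵢ) = 16.9108 + 20.6466 + 26.8740 + 32.1357 = 96.5670

96.57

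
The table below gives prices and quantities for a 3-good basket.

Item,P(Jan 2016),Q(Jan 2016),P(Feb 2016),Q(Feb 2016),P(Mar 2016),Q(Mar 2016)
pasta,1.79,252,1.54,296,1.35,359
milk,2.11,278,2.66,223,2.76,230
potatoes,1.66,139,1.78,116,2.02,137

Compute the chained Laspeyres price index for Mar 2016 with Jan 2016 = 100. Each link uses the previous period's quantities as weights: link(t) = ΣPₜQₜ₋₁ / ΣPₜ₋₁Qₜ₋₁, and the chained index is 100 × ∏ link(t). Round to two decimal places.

107.88

Link Jan 2016→Feb 2016:
ΣP(Feb 2016)Q(Jan 2016) = 1.54×252 + 2.66×278 + 1.78×139 = 388.08 + 739.48 + 247.42 = 1374.98
ΣP(Jan 2016)Q(Jan 2016) = 1.79×252 + 2.11×278 + 1.66×139 = 451.08 + 586.58 + 230.74 = 1268.4
link = 1374.98/1268.4 = 1.084027
Link Feb 2016→Mar 2016:
ΣP(Mar 2016)Q(Feb 2016) = 1.35×296 + 2.76×223 + 2.02×116 = 399.6 + 615.48 + 234.32 = 1249.4
ΣP(Feb 2016)Q(Feb 2016) = 1.54×296 + 2.66×223 + 1.78×116 = 455.84 + 593.18 + 206.48 = 1255.5
link = 1249.4/1255.5 = 0.995141
Chained index = 100 × 1.084027 × 0.995141 = 107.8760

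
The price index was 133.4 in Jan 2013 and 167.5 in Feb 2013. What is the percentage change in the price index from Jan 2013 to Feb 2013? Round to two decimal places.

25.56%

Change = (167.5 − 133.4) / 133.4 × 100
       = 34.1 / 133.4 × 100 = 25.5622%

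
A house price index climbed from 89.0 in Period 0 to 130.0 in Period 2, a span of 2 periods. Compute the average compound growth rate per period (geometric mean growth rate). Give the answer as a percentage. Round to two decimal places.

20.86%

Growth factor = (130.0/89.0)^(1/2) = (1.460674)^(1/2) = 1.208584
Growth rate = 1.208584 − 1 = 0.208584 = 20.8584%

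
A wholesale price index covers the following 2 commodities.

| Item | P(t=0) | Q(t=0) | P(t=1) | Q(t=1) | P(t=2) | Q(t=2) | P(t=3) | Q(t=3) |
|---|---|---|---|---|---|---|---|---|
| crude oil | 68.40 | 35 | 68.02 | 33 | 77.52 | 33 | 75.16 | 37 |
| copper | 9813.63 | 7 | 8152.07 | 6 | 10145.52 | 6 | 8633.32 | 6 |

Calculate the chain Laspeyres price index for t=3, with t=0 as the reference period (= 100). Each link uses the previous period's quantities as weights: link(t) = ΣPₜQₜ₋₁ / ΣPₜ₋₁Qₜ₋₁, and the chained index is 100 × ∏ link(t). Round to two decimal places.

Link t=0→t=1:
ΣP(t=1)Q(t=0) = 68.02×35 + 8152.07×7 = 2380.7 + 57064.49 = 59445.19
ΣP(t=0)Q(t=0) = 68.40×35 + 9813.63×7 = 2394 + 68695.41 = 71089.41
link = 59445.19/71089.41 = 0.836203
Link t=1→t=2:
ΣP(t=2)Q(t=1) = 77.52×33 + 10145.52×6 = 2558.16 + 60873.12 = 63431.28
ΣP(t=1)Q(t=1) = 68.02×33 + 8152.07×6 = 2244.66 + 48912.42 = 51157.08
link = 63431.28/51157.08 = 1.239932
Link t=2→t=3:
ΣP(t=3)Q(t=2) = 75.16×33 + 8633.32×6 = 2480.28 + 51799.92 = 54280.2
ΣP(t=2)Q(t=2) = 77.52×33 + 10145.52×6 = 2558.16 + 60873.12 = 63431.28
link = 54280.2/63431.28 = 0.855732
Chained index = 100 × 0.836203 × 1.239932 × 0.855732 = 88.7253

88.73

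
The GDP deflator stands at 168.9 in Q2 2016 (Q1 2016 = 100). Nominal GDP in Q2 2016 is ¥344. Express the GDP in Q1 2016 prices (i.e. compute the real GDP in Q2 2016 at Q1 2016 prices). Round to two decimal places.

203.67

Real = Nominal ÷ (Index/100) = 344 ÷ (168.9/100)
     = 344 ÷ 1.689 = 203.6708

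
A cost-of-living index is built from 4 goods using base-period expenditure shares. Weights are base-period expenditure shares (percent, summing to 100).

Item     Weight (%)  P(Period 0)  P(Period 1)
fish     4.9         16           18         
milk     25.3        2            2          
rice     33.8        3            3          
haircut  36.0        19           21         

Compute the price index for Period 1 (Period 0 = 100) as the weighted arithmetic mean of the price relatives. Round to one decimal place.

fish: 4.9 × (18/16) = 4.9 × 1.125000 = 5.5125
milk: 25.3 × (2/2) = 25.3 × 1.000000 = 25.3000
rice: 33.8 × (3/3) = 33.8 × 1.000000 = 33.8000
haircut: 36.0 × (21/19) = 36.0 × 1.105263 = 39.7895
Index = Σ wᵢ·(p₁ᵢ/p₀ᵢ) = 5.5125 + 25.3000 + 33.8000 + 39.7895 = 104.4020

104.4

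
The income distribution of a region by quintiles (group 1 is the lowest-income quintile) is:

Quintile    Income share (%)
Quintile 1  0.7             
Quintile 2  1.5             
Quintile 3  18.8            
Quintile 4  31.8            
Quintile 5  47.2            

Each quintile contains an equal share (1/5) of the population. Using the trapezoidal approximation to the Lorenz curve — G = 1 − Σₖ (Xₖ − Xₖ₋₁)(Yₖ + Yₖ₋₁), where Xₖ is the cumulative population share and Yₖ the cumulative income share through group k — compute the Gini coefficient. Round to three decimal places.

0.493

Cumulative income shares Yₖ: 0.0070, 0.0220, 0.2100, 0.5280, 1.0000
Σ (Xₖ−Xₖ₋₁)(Yₖ+Yₖ₋₁) = (1/5)(0.0070+0.0000) + (1/5)(0.0220+0.0070) + (1/5)(0.2100+0.0220) + (1/5)(0.5280+0.2100) + (1/5)(1.0000+0.5280)
  = 0.0014 + 0.0058 + 0.0464 + 0.1476 + 0.3056 = 0.5068
G = 1 − 0.5068 = 0.4932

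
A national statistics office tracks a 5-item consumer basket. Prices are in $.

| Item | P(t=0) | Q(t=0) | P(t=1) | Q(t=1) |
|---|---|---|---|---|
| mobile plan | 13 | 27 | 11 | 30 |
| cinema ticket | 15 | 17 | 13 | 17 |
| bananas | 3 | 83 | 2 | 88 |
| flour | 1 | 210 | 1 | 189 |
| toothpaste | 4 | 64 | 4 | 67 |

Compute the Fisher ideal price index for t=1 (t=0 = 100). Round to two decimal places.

Laspeyres component (base-period weights):
ΣP(t=1)Q(t=0) = 11×27 + 13×17 + 2×83 + 1×210 + 4×64 = 297 + 221 + 166 + 210 + 256 = 1150
ΣP(t=0)Q(t=0) = 13×27 + 15×17 + 3×83 + 1×210 + 4×64 = 351 + 255 + 249 + 210 + 256 = 1321
L = 1150 / 1321 × 100 = 87.0553
Paasche component (current-period weights):
ΣP(t=1)Q(t=1) = 11×30 + 13×17 + 2×88 + 1×189 + 4×67 = 330 + 221 + 176 + 189 + 268 = 1184
ΣP(t=0)Q(t=1) = 13×30 + 15×17 + 3×88 + 1×189 + 4×67 = 390 + 255 + 264 + 189 + 268 = 1366
P = 1184 / 1366 × 100 = 86.6764
Fisher = √(L × P) = √(87.0553 × 86.6764) = 86.8656

86.87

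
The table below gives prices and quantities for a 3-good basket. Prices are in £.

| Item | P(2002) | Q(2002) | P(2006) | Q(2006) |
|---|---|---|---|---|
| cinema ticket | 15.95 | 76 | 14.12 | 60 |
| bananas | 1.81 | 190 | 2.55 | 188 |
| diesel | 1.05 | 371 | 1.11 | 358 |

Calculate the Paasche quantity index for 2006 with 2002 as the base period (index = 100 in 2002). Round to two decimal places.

Paasche quantity index uses current-period prices as weights.
ΣP(2006)·Q(2006) = 14.12×60 + 2.55×188 + 1.11×358 = 847.2 + 479.4 + 397.38 = 1723.98
ΣP(2006)·Q(2002) = 14.12×76 + 2.55×190 + 1.11×371 = 1073.12 + 484.5 + 411.81 = 1969.43
Index = 1723.98 / 1969.43 × 100 = 87.5370

87.54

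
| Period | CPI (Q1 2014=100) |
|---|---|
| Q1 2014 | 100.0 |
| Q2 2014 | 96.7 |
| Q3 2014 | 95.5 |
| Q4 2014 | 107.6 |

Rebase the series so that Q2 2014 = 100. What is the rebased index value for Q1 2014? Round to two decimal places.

103.41

Rebased(Q1 2014) = 100.0 / 96.7 × 100 = 103.4126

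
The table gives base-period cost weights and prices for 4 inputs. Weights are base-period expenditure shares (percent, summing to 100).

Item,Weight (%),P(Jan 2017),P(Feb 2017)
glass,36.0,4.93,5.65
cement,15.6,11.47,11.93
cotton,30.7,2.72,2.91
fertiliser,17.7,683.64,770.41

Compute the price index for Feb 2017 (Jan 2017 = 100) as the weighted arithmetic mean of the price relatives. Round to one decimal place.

110.3

glass: 36.0 × (5.65/4.93) = 36.0 × 1.146045 = 41.2576
cement: 15.6 × (11.93/11.47) = 15.6 × 1.040105 = 16.2256
cotton: 30.7 × (2.91/2.72) = 30.7 × 1.069853 = 32.8445
fertiliser: 17.7 × (770.41/683.64) = 17.7 × 1.126924 = 19.9465
Index = Σ wᵢ·(p₁ᵢ/p₀ᵢ) = 41.2576 + 16.2256 + 32.8445 + 19.9465 = 110.2743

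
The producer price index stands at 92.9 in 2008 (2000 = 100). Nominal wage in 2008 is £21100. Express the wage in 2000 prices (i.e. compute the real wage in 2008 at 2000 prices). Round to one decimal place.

Real = Nominal ÷ (Index/100) = 21100 ÷ (92.9/100)
     = 21100 ÷ 0.929 = 22712.5942

22712.6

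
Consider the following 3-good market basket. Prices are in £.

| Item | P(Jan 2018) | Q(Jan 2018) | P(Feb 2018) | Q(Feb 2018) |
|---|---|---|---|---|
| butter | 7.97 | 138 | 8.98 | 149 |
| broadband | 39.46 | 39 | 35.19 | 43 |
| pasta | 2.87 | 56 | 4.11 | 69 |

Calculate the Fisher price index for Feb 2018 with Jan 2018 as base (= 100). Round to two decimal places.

Laspeyres component (base-period weights):
ΣP(Feb 2018)Q(Jan 2018) = 8.98×138 + 35.19×39 + 4.11×56 = 1239.24 + 1372.41 + 230.16 = 2841.81
ΣP(Jan 2018)Q(Jan 2018) = 7.97×138 + 39.46×39 + 2.87×56 = 1099.86 + 1538.94 + 160.72 = 2799.52
L = 2841.81 / 2799.52 × 100 = 101.5106
Paasche component (current-period weights):
ΣP(Feb 2018)Q(Feb 2018) = 8.98×149 + 35.19×43 + 4.11×69 = 1338.02 + 1513.17 + 283.59 = 3134.78
ΣP(Jan 2018)Q(Feb 2018) = 7.97×149 + 39.46×43 + 2.87×69 = 1187.53 + 1696.78 + 198.03 = 3082.34
P = 3134.78 / 3082.34 × 100 = 101.7013
Fisher = √(L × P) = √(101.5106 × 101.7013) = 101.6059

101.61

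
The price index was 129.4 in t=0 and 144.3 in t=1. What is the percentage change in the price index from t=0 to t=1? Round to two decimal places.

Change = (144.3 − 129.4) / 129.4 × 100
       = 14.9 / 129.4 × 100 = 11.5147%

11.51%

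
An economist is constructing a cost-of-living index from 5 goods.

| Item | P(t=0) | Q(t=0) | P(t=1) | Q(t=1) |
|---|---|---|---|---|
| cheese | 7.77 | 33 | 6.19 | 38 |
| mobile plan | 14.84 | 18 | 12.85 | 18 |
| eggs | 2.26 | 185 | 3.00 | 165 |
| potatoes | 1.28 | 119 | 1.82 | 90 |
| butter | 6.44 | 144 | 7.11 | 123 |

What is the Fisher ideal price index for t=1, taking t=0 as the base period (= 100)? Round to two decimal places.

Laspeyres component (base-period weights):
ΣP(t=1)Q(t=0) = 6.19×33 + 12.85×18 + 3.00×185 + 1.82×119 + 7.11×144 = 204.27 + 231.3 + 555 + 216.58 + 1023.84 = 2230.99
ΣP(t=0)Q(t=0) = 7.77×33 + 14.84×18 + 2.26×185 + 1.28×119 + 6.44×144 = 256.41 + 267.12 + 418.1 + 152.32 + 927.36 = 2021.31
L = 2230.99 / 2021.31 × 100 = 110.3735
Paasche component (current-period weights):
ΣP(t=1)Q(t=1) = 6.19×38 + 12.85×18 + 3.00×165 + 1.82×90 + 7.11×123 = 235.22 + 231.3 + 495 + 163.8 + 874.53 = 1999.85
ΣP(t=0)Q(t=1) = 7.77×38 + 14.84×18 + 2.26×165 + 1.28×90 + 6.44×123 = 295.26 + 267.12 + 372.9 + 115.2 + 792.12 = 1842.6
P = 1999.85 / 1842.6 × 100 = 108.5341
Fisher = √(L × P) = √(110.3735 × 108.5341) = 109.4499

109.45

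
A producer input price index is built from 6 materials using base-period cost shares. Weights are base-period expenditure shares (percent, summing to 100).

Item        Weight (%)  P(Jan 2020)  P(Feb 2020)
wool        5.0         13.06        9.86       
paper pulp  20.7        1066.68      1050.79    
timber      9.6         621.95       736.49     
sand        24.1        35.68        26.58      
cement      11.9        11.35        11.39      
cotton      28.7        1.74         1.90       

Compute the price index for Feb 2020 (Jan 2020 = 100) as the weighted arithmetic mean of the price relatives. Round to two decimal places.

96.77

wool: 5.0 × (9.86/13.06) = 5.0 × 0.754977 = 3.7749
paper pulp: 20.7 × (1050.79/1066.68) = 20.7 × 0.985103 = 20.3916
timber: 9.6 × (736.49/621.95) = 9.6 × 1.184163 = 11.3680
sand: 24.1 × (26.58/35.68) = 24.1 × 0.744955 = 17.9534
cement: 11.9 × (11.39/11.35) = 11.9 × 1.003524 = 11.9419
cotton: 28.7 × (1.90/1.74) = 28.7 × 1.091954 = 31.3391
Index = Σ wᵢ·(p₁ᵢ/p₀ᵢ) = 3.7749 + 20.3916 + 11.3680 + 17.9534 + 11.9419 + 31.3391 = 96.7689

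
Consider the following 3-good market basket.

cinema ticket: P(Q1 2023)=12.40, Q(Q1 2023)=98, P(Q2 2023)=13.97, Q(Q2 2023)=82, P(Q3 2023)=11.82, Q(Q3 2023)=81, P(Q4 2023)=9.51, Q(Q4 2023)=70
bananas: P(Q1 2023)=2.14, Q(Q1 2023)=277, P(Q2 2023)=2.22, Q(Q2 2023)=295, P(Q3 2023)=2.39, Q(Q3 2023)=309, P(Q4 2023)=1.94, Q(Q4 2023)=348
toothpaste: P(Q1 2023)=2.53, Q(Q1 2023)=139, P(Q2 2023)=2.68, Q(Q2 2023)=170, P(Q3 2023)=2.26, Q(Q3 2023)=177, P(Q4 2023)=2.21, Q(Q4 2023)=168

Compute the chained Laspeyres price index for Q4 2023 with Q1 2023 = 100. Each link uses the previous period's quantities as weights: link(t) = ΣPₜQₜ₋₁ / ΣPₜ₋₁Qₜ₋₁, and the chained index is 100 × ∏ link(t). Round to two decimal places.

83.65

Link Q1 2023→Q2 2023:
ΣP(Q2 2023)Q(Q1 2023) = 13.97×98 + 2.22×277 + 2.68×139 = 1369.06 + 614.94 + 372.52 = 2356.52
ΣP(Q1 2023)Q(Q1 2023) = 12.40×98 + 2.14×277 + 2.53×139 = 1215.2 + 592.78 + 351.67 = 2159.65
link = 2356.52/2159.65 = 1.091158
Link Q2 2023→Q3 2023:
ΣP(Q3 2023)Q(Q2 2023) = 11.82×82 + 2.39×295 + 2.26×170 = 969.24 + 705.05 + 384.2 = 2058.49
ΣP(Q2 2023)Q(Q2 2023) = 13.97×82 + 2.22×295 + 2.68×170 = 1145.54 + 654.9 + 455.6 = 2256.04
link = 2058.49/2256.04 = 0.912435
Link Q3 2023→Q4 2023:
ΣP(Q4 2023)Q(Q3 2023) = 9.51×81 + 1.94×309 + 2.21×177 = 770.31 + 599.46 + 391.17 = 1760.94
ΣP(Q3 2023)Q(Q3 2023) = 11.82×81 + 2.39×309 + 2.26×177 = 957.42 + 738.51 + 400.02 = 2095.95
link = 1760.94/2095.95 = 0.840163
Chained index = 100 × 1.091158 × 0.912435 × 0.840163 = 83.6476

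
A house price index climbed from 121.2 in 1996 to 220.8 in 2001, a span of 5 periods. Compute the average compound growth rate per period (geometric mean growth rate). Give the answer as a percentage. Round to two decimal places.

12.75%

Growth factor = (220.8/121.2)^(1/5) = (1.821782)^(1/5) = 1.127455
Growth rate = 1.127455 − 1 = 0.127455 = 12.7455%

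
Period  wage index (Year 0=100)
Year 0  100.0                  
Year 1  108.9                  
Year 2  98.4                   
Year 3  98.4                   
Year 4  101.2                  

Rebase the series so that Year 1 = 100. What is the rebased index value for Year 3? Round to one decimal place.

Rebased(Year 3) = 98.4 / 108.9 × 100 = 90.3581

90.4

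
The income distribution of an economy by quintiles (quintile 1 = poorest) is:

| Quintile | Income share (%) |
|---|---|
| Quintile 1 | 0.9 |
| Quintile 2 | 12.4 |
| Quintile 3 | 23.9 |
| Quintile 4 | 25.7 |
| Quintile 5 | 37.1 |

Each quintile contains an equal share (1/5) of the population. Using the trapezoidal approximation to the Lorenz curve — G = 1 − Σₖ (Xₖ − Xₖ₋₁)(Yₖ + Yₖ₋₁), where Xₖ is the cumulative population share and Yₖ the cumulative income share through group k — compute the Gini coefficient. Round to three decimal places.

0.343

Cumulative income shares Yₖ: 0.0090, 0.1330, 0.3720, 0.6290, 1.0000
Σ (Xₖ−Xₖ₋₁)(Yₖ+Yₖ₋₁) = (1/5)(0.0090+0.0000) + (1/5)(0.1330+0.0090) + (1/5)(0.3720+0.1330) + (1/5)(0.6290+0.3720) + (1/5)(1.0000+0.6290)
  = 0.0018 + 0.0284 + 0.1010 + 0.2002 + 0.3258 = 0.6572
G = 1 − 0.6572 = 0.3428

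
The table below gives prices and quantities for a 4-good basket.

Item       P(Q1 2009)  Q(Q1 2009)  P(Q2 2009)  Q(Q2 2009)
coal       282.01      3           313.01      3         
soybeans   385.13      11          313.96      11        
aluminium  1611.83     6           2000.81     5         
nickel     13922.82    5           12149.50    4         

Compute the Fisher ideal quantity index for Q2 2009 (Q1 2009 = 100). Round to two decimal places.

81.62

Laspeyres component (base-period weights):
ΣP(Q1 2009)Q(Q2 2009) = 282.01×3 + 385.13×11 + 1611.83×5 + 13922.82×4 = 846.03 + 4236.43 + 8059.15 + 55691.28 = 68832.89
ΣP(Q1 2009)Q(Q1 2009) = 282.01×3 + 385.13×11 + 1611.83×6 + 13922.82×5 = 846.03 + 4236.43 + 9670.98 + 69614.1 = 84367.54
L = 68832.89 / 84367.54 × 100 = 81.5869
Paasche component (current-period weights):
ΣP(Q2 2009)Q(Q2 2009) = 313.01×3 + 313.96×11 + 2000.81×5 + 12149.50×4 = 939.03 + 3453.56 + 10004.05 + 48598 = 62994.64
ΣP(Q2 2009)Q(Q1 2009) = 313.01×3 + 313.96×11 + 2000.81×6 + 12149.50×5 = 939.03 + 3453.56 + 12004.86 + 60747.5 = 77144.95
P = 62994.64 / 77144.95 × 100 = 81.6575
Fisher = √(L × P) = √(81.5869 × 81.6575) = 81.6222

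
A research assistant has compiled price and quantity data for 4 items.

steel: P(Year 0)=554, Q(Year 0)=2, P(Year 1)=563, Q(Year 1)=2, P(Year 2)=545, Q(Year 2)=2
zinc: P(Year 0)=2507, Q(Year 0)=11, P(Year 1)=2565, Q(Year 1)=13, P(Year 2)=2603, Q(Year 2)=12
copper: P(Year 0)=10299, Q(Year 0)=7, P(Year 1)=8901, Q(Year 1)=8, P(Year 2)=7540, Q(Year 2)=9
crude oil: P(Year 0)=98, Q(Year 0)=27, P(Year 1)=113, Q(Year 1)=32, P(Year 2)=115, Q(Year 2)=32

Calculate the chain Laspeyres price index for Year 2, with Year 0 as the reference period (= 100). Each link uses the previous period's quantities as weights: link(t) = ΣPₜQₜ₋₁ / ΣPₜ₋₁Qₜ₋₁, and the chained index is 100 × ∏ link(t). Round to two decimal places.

Link Year 0→Year 1:
ΣP(Year 1)Q(Year 0) = 563×2 + 2565×11 + 8901×7 + 113×27 = 1126 + 28215 + 62307 + 3051 = 94699
ΣP(Year 0)Q(Year 0) = 554×2 + 2507×11 + 10299×7 + 98×27 = 1108 + 27577 + 72093 + 2646 = 103424
link = 94699/103424 = 0.915639
Link Year 1→Year 2:
ΣP(Year 2)Q(Year 1) = 545×2 + 2603×13 + 7540×8 + 115×32 = 1090 + 33839 + 60320 + 3680 = 98929
ΣP(Year 1)Q(Year 1) = 563×2 + 2565×13 + 8901×8 + 113×32 = 1126 + 33345 + 71208 + 3616 = 109295
link = 98929/109295 = 0.905156
Chained index = 100 × 0.915639 × 0.905156 = 82.8796

82.88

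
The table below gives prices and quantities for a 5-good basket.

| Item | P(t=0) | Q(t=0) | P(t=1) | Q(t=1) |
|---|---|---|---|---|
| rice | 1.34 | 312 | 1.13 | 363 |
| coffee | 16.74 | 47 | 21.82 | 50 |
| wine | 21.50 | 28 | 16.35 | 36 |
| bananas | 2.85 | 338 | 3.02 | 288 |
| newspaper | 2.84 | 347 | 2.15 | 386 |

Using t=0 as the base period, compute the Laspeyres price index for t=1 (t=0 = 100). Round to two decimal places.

95.93

Laspeyres price index uses base-period quantities as weights.
ΣP(t=1)·Q(t=0) = 1.13×312 + 21.82×47 + 16.35×28 + 3.02×338 + 2.15×347 = 352.56 + 1025.54 + 457.8 + 1020.76 + 746.05 = 3602.71
ΣP(t=0)·Q(t=0) = 1.34×312 + 16.74×47 + 21.50×28 + 2.85×338 + 2.84×347 = 418.08 + 786.78 + 602 + 963.3 + 985.48 = 3755.64
Index = 3602.71 / 3755.64 × 100 = 95.9280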